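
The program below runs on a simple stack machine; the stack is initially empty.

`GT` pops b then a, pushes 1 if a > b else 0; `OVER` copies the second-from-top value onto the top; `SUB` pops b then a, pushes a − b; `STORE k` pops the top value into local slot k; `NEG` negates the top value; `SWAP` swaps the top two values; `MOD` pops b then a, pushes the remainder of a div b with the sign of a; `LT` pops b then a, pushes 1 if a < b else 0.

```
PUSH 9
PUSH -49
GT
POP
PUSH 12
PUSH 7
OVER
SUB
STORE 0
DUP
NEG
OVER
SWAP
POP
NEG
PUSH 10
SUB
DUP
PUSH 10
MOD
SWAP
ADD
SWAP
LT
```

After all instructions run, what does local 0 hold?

PUSH 9   → [9]
PUSH -49 → [9, -49]
GT       → [1]
POP      → []
PUSH 12  → [12]
PUSH 7   → [12, 7]
OVER     → [12, 7, 12]
SUB      → [12, -5]
STORE 0  → [12]
DUP      → [12, 12]
NEG      → [12, -12]
OVER     → [12, -12, 12]
SWAP     → [12, 12, -12]
POP      → [12, 12]
NEG      → [12, -12]
PUSH 10  → [12, -12, 10]
SUB      → [12, -22]
DUP      → [12, -22, -22]
PUSH 10  → [12, -22, -22, 10]
MOD      → [12, -22, -2]
SWAP     → [12, -2, -22]
ADD      → [12, -24]
SWAP     → [-24, 12]
LT       → [1]

-5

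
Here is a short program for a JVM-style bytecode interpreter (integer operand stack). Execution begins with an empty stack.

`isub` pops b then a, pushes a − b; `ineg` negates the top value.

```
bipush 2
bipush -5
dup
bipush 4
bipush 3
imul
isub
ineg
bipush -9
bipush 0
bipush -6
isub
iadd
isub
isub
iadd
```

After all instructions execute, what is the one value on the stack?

bipush 2   2
bipush -5  2 -5
dup        2 -5 -5
bipush 4   2 -5 -5 4
bipush 3   2 -5 -5 4 3
imul       2 -5 -5 12
isub       2 -5 -17
ineg       2 -5 17
bipush -9  2 -5 17 -9
bipush 0   2 -5 17 -9 0
bipush -6  2 -5 17 -9 0 -6
isub       2 -5 17 -9 6
iadd       2 -5 17 -3
isub       2 -5 20
isub       2 -25
iadd       -23

-23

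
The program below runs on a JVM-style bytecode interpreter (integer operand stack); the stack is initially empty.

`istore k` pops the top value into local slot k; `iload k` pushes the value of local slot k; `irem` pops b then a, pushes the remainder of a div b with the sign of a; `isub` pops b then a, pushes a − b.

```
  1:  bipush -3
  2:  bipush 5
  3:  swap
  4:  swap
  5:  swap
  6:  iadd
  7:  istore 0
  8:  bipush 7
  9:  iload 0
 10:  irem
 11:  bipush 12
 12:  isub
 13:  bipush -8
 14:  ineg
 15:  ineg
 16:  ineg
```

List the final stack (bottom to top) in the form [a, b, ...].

bipush -3  -3
bipush 5   -3 5
swap       5 -3
swap       -3 5
swap       5 -3
iadd       2
istore 0   (empty)
bipush 7   7
iload 0    7 2
irem       1
bipush 12  1 12
isub       -11
bipush -8  -11 -8
ineg       -11 8
ineg       -11 -8
ineg       -11 8

[-11, 8]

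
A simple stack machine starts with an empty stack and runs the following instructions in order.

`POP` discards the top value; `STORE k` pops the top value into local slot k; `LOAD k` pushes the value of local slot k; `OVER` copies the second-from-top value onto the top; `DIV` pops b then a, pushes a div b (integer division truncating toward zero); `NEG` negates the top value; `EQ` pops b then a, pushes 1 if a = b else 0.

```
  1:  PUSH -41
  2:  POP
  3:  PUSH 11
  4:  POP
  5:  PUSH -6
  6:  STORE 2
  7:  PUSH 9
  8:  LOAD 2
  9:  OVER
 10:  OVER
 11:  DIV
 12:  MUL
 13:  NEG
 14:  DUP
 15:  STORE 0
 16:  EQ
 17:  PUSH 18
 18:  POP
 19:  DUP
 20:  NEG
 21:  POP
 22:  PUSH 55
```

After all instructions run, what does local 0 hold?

-6

PUSH -41 : -41
POP      : (empty)
PUSH 11  : 11
POP      : (empty)
PUSH -6  : -6
STORE 2  : (empty)
PUSH 9   : 9
LOAD 2   : 9 -6
OVER     : 9 -6 9
OVER     : 9 -6 9 -6
DIV      : 9 -6 -1
MUL      : 9 6
NEG      : 9 -6
DUP      : 9 -6 -6
STORE 0  : 9 -6
EQ       : 0
PUSH 18  : 0 18
POP      : 0
DUP      : 0 0
NEG      : 0 0
POP      : 0
PUSH 55  : 0 55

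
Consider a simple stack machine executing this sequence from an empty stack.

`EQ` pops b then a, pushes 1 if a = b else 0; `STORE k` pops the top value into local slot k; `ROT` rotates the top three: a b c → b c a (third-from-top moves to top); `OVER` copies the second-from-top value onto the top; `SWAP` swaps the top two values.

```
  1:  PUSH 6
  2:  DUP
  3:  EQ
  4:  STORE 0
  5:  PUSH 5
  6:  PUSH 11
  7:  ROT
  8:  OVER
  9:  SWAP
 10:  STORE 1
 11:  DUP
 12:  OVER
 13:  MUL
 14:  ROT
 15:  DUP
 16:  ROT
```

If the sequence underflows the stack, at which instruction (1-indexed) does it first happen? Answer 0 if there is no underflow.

7

PUSH 6  → 6
DUP     → 6 6
EQ      → 1
STORE 0 → (empty)
PUSH 5  → 5
PUSH 11 → 5 11
ROT  — needs 3 operands, stack has 2 → underflow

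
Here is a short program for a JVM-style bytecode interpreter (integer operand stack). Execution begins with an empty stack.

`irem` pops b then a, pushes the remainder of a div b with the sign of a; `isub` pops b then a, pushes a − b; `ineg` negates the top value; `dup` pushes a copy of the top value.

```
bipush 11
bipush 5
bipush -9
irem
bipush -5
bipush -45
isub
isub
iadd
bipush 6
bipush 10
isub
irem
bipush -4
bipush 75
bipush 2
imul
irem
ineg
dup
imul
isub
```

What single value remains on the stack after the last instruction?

bipush 11  → [11]
bipush 5   → [11, 5]
bipush -9  → [11, 5, -9]
irem       → [11, 5]
bipush -5  → [11, 5, -5]
bipush -45 → [11, 5, -5, -45]
isub       → [11, 5, 40]
isub       → [11, -35]
iadd       → [-24]
bipush 6   → [-24, 6]
bipush 10  → [-24, 6, 10]
isub       → [-24, -4]
irem       → [0]
bipush -4  → [0, -4]
bipush 75  → [0, -4, 75]
bipush 2   → [0, -4, 75, 2]
imul       → [0, -4, 150]
irem       → [0, -4]
ineg       → [0, 4]
dup        → [0, 4, 4]
imul       → [0, 16]
isub       → [-16]

-16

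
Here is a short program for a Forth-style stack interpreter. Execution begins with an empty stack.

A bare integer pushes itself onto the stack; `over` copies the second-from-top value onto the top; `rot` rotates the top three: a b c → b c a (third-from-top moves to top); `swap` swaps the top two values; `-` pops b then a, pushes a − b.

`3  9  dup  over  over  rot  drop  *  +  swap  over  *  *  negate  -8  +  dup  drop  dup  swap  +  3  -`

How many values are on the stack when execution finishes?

1

3       3
9       3 9
dup     3 9 9
over    3 9 9 9
over    3 9 9 9 9
rot     3 9 9 9 9
drop    3 9 9 9
*       3 9 81
+       3 90
swap    90 3
over    90 3 90
*       90 270
*       24300
negate  -24300
-8      -24300 -8
+       -24308
dup     -24308 -24308
drop    -24308
dup     -24308 -24308
swap    -24308 -24308
+       -48616
3       -48616 3
-       -48619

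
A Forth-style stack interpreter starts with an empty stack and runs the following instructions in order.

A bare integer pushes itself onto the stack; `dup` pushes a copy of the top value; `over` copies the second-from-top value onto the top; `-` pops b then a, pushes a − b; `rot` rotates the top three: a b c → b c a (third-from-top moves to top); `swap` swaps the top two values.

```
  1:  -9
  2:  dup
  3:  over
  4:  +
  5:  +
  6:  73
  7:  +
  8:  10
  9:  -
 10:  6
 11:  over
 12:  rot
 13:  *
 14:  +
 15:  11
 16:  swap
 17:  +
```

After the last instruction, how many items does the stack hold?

1

-9   : [-9]
dup  : [-9, -9]
over : [-9, -9, -9]
+    : [-9, -18]
+    : [-27]
73   : [-27, 73]
+    : [46]
10   : [46, 10]
-    : [36]
6    : [36, 6]
over : [36, 6, 36]
rot  : [6, 36, 36]
*    : [6, 1296]
+    : [1302]
11   : [1302, 11]
swap : [11, 1302]
+    : [1313]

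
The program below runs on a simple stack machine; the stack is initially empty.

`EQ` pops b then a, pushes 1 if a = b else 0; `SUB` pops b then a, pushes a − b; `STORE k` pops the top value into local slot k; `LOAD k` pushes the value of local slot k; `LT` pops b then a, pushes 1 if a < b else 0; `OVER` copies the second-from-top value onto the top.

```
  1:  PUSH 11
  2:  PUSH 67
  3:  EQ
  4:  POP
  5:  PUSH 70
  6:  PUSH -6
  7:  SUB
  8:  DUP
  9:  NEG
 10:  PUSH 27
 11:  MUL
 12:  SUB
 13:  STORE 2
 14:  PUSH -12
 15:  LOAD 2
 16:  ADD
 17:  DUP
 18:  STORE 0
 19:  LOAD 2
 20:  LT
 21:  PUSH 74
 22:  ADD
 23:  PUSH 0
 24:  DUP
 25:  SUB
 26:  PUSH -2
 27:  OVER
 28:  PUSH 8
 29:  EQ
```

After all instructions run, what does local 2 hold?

PUSH 11  → 11
PUSH 67  → 11 67
EQ       → 0
POP      → (empty)
PUSH 70  → 70
PUSH -6  → 70 -6
SUB      → 76
DUP      → 76 76
NEG      → 76 -76
PUSH 27  → 76 -76 27
MUL      → 76 -2052
SUB      → 2128
STORE 2  → (empty)
PUSH -12 → -12
LOAD 2   → -12 2128
ADD      → 2116
DUP      → 2116 2116
STORE 0  → 2116
LOAD 2   → 2116 2128
LT       → 1
PUSH 74  → 1 74
ADD      → 75
PUSH 0   → 75 0
DUP      → 75 0 0
SUB      → 75 0
PUSH -2  → 75 0 -2
OVER     → 75 0 -2 0
PUSH 8   → 75 0 -2 0 8
EQ       → 75 0 -2 0

2128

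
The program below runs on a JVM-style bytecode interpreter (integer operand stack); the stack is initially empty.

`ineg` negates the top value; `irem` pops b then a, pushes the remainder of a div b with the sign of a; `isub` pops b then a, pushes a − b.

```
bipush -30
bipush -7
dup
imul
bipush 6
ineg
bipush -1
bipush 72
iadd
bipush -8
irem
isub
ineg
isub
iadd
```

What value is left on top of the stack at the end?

6

bipush -30 → -30
bipush -7  → -30 -7
dup        → -30 -7 -7
imul       → -30 49
bipush 6   → -30 49 6
ineg       → -30 49 -6
bipush -1  → -30 49 -6 -1
bipush 72  → -30 49 -6 -1 72
iadd       → -30 49 -6 71
bipush -8  → -30 49 -6 71 -8
irem       → -30 49 -6 7
isub       → -30 49 -13
ineg       → -30 49 13
isub       → -30 36
iadd       → 6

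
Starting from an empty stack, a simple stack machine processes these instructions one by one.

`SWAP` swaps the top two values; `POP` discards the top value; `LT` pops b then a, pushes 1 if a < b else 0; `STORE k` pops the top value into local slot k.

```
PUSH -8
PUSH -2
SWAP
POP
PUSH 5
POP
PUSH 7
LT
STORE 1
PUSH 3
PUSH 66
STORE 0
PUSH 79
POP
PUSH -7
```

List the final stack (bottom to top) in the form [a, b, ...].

PUSH -8 -> [-8]
PUSH -2 -> [-8, -2]
SWAP    -> [-2, -8]
POP     -> [-2]
PUSH 5  -> [-2, 5]
POP     -> [-2]
PUSH 7  -> [-2, 7]
LT      -> [1]
STORE 1 -> []
PUSH 3  -> [3]
PUSH 66 -> [3, 66]
STORE 0 -> [3]
PUSH 79 -> [3, 79]
POP     -> [3]
PUSH -7 -> [3, -7]

[3, -7]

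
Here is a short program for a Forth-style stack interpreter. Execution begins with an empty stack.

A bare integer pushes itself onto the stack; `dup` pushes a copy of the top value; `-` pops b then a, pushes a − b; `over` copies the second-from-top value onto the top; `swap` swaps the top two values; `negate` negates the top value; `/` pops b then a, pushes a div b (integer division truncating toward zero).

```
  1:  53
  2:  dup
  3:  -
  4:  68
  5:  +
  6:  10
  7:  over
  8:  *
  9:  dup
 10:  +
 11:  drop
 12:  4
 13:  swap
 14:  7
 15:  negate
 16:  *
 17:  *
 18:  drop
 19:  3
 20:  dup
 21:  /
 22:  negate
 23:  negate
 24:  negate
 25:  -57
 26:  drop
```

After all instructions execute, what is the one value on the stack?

-1

53     → [53]
dup    → [53, 53]
-      → [0]
68     → [0, 68]
+      → [68]
10     → [68, 10]
over   → [68, 10, 68]
*      → [68, 680]
dup    → [68, 680, 680]
+      → [68, 1360]
drop   → [68]
4      → [68, 4]
swap   → [4, 68]
7      → [4, 68, 7]
negate → [4, 68, -7]
*      → [4, -476]
*      → [-1904]
drop   → []
3      → [3]
dup    → [3, 3]
/      → [1]
negate → [-1]
negate → [1]
negate → [-1]
-57    → [-1, -57]
drop   → [-1]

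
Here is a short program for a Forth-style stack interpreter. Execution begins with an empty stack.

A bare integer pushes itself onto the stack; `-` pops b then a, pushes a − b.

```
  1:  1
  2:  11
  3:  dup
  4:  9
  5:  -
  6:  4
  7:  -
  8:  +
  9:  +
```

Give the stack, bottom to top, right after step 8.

1    1
11   1 11
dup  1 11 11
9    1 11 11 9
-    1 11 2
4    1 11 2 4
-    1 11 -2
+    1 9

[1, 9]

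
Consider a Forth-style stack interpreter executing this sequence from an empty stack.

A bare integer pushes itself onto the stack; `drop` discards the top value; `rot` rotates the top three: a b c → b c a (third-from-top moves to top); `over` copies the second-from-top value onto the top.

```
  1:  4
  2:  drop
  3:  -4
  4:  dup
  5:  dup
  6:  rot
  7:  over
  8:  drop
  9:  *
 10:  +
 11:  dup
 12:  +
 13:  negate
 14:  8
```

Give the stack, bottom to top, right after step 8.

[-4, -4, -4]

4    → [4]
drop → []
-4   → [-4]
dup  → [-4, -4]
dup  → [-4, -4, -4]
rot  → [-4, -4, -4]
over → [-4, -4, -4, -4]
drop → [-4, -4, -4]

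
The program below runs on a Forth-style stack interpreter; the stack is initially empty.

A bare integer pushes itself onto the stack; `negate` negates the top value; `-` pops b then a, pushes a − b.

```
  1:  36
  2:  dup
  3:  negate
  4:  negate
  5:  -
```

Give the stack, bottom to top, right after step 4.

36     → [36]
dup    → [36, 36]
negate → [36, -36]
negate → [36, 36]

[36, 36]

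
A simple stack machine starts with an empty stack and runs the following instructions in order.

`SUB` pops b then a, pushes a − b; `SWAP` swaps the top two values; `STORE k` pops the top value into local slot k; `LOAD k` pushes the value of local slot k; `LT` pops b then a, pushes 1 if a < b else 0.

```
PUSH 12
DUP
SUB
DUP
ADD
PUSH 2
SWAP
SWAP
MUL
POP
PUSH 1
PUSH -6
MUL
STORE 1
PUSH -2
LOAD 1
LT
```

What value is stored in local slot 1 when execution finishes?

-6

PUSH 12  12
DUP      12 12
SUB      0
DUP      0 0
ADD      0
PUSH 2   0 2
SWAP     2 0
SWAP     0 2
MUL      0
POP      (empty)
PUSH 1   1
PUSH -6  1 -6
MUL      -6
STORE 1  (empty)
PUSH -2  -2
LOAD 1   -2 -6
LT       0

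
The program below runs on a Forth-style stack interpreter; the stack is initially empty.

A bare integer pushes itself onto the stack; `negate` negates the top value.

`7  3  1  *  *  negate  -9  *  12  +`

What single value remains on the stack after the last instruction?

7      -> [7]
3      -> [7, 3]
1      -> [7, 3, 1]
*      -> [7, 3]
*      -> [21]
negate -> [-21]
-9     -> [-21, -9]
*      -> [189]
12     -> [189, 12]
+      -> [201]

201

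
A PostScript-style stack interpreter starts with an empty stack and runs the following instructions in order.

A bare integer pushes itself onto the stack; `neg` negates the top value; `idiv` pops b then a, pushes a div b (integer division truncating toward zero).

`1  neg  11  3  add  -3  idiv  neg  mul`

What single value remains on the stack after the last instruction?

1     1
neg   -1
11    -1 11
3     -1 11 3
add   -1 14
-3    -1 14 -3
idiv  -1 -4
neg   -1 4
mul   -4

-4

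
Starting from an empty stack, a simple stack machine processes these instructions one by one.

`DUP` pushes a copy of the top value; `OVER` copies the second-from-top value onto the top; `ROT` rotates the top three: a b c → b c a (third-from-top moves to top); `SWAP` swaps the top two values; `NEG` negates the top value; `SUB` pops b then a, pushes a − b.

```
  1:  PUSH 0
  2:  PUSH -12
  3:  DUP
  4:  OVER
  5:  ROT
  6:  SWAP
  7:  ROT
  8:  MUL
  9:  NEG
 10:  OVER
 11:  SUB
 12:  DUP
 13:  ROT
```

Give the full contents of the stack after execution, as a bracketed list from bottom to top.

PUSH 0    [0]
PUSH -12  [0, -12]
DUP       [0, -12, -12]
OVER      [0, -12, -12, -12]
ROT       [0, -12, -12, -12]
SWAP      [0, -12, -12, -12]
ROT       [0, -12, -12, -12]
MUL       [0, -12, 144]
NEG       [0, -12, -144]
OVER      [0, -12, -144, -12]
SUB       [0, -12, -132]
DUP       [0, -12, -132, -132]
ROT       [0, -132, -132, -12]

[0, -132, -132, -12]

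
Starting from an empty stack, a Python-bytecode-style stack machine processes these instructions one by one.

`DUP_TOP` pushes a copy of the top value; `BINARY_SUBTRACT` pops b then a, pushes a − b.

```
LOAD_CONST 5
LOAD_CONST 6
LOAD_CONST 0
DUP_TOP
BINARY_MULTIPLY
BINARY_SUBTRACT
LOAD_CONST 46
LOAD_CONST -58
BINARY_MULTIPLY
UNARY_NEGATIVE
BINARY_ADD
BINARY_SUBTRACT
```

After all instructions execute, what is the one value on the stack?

-2669

LOAD_CONST 5    -> [5]
LOAD_CONST 6    -> [5, 6]
LOAD_CONST 0    -> [5, 6, 0]
DUP_TOP         -> [5, 6, 0, 0]
BINARY_MULTIPLY -> [5, 6, 0]
BINARY_SUBTRACT -> [5, 6]
LOAD_CONST 46   -> [5, 6, 46]
LOAD_CONST -58  -> [5, 6, 46, -58]
BINARY_MULTIPLY -> [5, 6, -2668]
UNARY_NEGATIVE  -> [5, 6, 2668]
BINARY_ADD      -> [5, 2674]
BINARY_SUBTRACT -> [-2669]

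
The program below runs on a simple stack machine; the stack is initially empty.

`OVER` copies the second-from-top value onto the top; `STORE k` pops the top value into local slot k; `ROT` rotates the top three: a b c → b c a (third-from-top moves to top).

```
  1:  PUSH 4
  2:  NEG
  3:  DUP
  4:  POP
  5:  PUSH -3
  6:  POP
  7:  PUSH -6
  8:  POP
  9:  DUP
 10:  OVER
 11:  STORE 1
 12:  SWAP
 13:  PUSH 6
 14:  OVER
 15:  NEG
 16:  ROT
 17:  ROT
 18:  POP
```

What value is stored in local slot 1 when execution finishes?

-4

PUSH 4  → 4
NEG     → -4
DUP     → -4 -4
POP     → -4
PUSH -3 → -4 -3
POP     → -4
PUSH -6 → -4 -6
POP     → -4
DUP     → -4 -4
OVER    → -4 -4 -4
STORE 1 → -4 -4
SWAP    → -4 -4
PUSH 6  → -4 -4 6
OVER    → -4 -4 6 -4
NEG     → -4 -4 6 4
ROT     → -4 6 4 -4
ROT     → -4 4 -4 6
POP     → -4 4 -4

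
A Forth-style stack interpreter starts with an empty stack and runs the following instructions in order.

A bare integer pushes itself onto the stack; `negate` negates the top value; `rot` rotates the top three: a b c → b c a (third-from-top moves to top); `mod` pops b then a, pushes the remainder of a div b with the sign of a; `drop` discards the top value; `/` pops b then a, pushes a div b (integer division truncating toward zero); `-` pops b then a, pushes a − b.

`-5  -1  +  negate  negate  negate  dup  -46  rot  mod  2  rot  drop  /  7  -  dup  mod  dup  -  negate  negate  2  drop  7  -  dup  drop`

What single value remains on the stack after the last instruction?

-5     : -5
-1     : -5 -1
+      : -6
negate : 6
negate : -6
negate : 6
dup    : 6 6
-46    : 6 6 -46
rot    : 6 -46 6
mod    : 6 -4
2      : 6 -4 2
rot    : -4 2 6
drop   : -4 2
/      : -2
7      : -2 7
-      : -9
dup    : -9 -9
mod    : 0
dup    : 0 0
-      : 0
negate : 0
negate : 0
2      : 0 2
drop   : 0
7      : 0 7
-      : -7
dup    : -7 -7
drop   : -7

-7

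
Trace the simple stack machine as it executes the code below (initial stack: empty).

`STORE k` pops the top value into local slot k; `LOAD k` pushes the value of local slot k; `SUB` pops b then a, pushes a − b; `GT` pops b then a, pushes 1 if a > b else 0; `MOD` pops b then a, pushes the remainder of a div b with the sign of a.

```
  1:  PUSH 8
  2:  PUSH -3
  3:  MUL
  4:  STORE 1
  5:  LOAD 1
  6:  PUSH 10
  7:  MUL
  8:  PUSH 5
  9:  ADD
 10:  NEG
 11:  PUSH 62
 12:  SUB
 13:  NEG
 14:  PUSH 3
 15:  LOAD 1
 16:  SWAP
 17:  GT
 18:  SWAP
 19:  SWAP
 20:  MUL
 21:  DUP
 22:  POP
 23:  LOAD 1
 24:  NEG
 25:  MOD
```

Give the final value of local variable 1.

-24

PUSH 8  → 8
PUSH -3 → 8 -3
MUL     → -24
STORE 1 → (empty)
LOAD 1  → -24
PUSH 10 → -24 10
MUL     → -240
PUSH 5  → -240 5
ADD     → -235
NEG     → 235
PUSH 62 → 235 62
SUB     → 173
NEG     → -173
PUSH 3  → -173 3
LOAD 1  → -173 3 -24
SWAP    → -173 -24 3
GT      → -173 0
SWAP    → 0 -173
SWAP    → -173 0
MUL     → 0
DUP     → 0 0
POP     → 0
LOAD 1  → 0 -24
NEG     → 0 24
MOD     → 0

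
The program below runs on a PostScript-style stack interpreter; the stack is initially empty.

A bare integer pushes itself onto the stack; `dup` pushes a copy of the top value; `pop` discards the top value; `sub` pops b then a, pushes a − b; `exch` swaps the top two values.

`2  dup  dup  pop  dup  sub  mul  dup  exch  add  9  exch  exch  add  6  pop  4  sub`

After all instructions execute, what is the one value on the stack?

2    -> 2
dup  -> 2 2
dup  -> 2 2 2
pop  -> 2 2
dup  -> 2 2 2
sub  -> 2 0
mul  -> 0
dup  -> 0 0
exch -> 0 0
add  -> 0
9    -> 0 9
exch -> 9 0
exch -> 0 9
add  -> 9
6    -> 9 6
pop  -> 9
4    -> 9 4
sub  -> 5

5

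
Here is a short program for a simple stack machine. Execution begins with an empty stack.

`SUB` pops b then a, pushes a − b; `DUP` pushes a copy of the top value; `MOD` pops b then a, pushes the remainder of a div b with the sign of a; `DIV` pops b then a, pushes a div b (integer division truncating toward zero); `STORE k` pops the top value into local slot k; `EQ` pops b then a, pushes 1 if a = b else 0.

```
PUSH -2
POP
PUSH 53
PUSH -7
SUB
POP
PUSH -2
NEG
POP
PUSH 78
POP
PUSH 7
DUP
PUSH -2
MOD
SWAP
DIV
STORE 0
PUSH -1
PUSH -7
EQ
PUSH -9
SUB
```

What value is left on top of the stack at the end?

PUSH -2  -2
POP      (empty)
PUSH 53  53
PUSH -7  53 -7
SUB      60
POP      (empty)
PUSH -2  -2
NEG      2
POP      (empty)
PUSH 78  78
POP      (empty)
PUSH 7   7
DUP      7 7
PUSH -2  7 7 -2
MOD      7 1
SWAP     1 7
DIV      0
STORE 0  (empty)
PUSH -1  -1
PUSH -7  -1 -7
EQ       0
PUSH -9  0 -9
SUB      9

9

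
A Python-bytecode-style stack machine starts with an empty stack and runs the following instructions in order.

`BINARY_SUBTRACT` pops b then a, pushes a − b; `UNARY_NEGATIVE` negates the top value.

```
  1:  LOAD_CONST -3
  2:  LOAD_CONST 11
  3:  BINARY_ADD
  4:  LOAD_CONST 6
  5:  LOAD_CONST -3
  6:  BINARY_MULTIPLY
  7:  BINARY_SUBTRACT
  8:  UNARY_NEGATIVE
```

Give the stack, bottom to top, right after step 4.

[8, 6]

LOAD_CONST -3 -> [-3]
LOAD_CONST 11 -> [-3, 11]
BINARY_ADD    -> [8]
LOAD_CONST 6  -> [8, 6]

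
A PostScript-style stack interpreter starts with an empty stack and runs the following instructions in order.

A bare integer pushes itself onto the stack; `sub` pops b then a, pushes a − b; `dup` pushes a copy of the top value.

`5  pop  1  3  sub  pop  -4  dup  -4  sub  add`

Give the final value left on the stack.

5   : [5]
pop : []
1   : [1]
3   : [1, 3]
sub : [-2]
pop : []
-4  : [-4]
dup : [-4, -4]
-4  : [-4, -4, -4]
sub : [-4, 0]
add : [-4]

-4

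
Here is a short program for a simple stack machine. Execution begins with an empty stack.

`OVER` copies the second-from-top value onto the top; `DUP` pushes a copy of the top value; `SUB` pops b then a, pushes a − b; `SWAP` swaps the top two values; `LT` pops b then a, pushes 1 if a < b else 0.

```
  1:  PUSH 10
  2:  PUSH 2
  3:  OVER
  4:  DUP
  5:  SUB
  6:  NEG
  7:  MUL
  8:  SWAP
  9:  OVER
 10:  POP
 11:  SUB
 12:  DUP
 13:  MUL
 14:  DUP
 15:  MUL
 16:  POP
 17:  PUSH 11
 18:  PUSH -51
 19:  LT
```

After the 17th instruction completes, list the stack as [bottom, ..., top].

PUSH 10  [10]
PUSH 2   [10, 2]
OVER     [10, 2, 10]
DUP      [10, 2, 10, 10]
SUB      [10, 2, 0]
NEG      [10, 2, 0]
MUL      [10, 0]
SWAP     [0, 10]
OVER     [0, 10, 0]
POP      [0, 10]
SUB      [-10]
DUP      [-10, -10]
MUL      [100]
DUP      [100, 100]
MUL      [10000]
POP      []
PUSH 11  [11]

[11]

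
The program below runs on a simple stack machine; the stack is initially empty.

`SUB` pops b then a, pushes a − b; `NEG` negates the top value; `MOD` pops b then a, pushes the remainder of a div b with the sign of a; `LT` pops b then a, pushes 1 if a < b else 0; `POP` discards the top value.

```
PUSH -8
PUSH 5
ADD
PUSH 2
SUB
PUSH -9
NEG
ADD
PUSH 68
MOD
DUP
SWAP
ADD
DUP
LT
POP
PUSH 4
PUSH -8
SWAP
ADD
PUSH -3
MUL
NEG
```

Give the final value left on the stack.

-12

PUSH -8 -> -8
PUSH 5  -> -8 5
ADD     -> -3
PUSH 2  -> -3 2
SUB     -> -5
PUSH -9 -> -5 -9
NEG     -> -5 9
ADD     -> 4
PUSH 68 -> 4 68
MOD     -> 4
DUP     -> 4 4
SWAP    -> 4 4
ADD     -> 8
DUP     -> 8 8
LT      -> 0
POP     -> (empty)
PUSH 4  -> 4
PUSH -8 -> 4 -8
SWAP    -> -8 4
ADD     -> -4
PUSH -3 -> -4 -3
MUL     -> 12
NEG     -> -12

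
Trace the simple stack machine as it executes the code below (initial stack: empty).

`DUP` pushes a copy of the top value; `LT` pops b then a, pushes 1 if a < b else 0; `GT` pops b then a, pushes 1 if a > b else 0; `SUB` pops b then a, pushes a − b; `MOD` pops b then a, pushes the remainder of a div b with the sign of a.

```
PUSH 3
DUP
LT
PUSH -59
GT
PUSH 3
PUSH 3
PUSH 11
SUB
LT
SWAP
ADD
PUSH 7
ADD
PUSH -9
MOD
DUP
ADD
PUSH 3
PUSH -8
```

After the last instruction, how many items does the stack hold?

3

PUSH 3   → [3]
DUP      → [3, 3]
LT       → [0]
PUSH -59 → [0, -59]
GT       → [1]
PUSH 3   → [1, 3]
PUSH 3   → [1, 3, 3]
PUSH 11  → [1, 3, 3, 11]
SUB      → [1, 3, -8]
LT       → [1, 0]
SWAP     → [0, 1]
ADD      → [1]
PUSH 7   → [1, 7]
ADD      → [8]
PUSH -9  → [8, -9]
MOD      → [8]
DUP      → [8, 8]
ADD      → [16]
PUSH 3   → [16, 3]
PUSH -8  → [16, 3, -8]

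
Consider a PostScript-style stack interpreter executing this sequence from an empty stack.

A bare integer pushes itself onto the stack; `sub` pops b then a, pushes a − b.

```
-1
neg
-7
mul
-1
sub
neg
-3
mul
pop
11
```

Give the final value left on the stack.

-1  → -1
neg → 1
-7  → 1 -7
mul → -7
-1  → -7 -1
sub → -6
neg → 6
-3  → 6 -3
mul → -18
pop → (empty)
11  → 11

11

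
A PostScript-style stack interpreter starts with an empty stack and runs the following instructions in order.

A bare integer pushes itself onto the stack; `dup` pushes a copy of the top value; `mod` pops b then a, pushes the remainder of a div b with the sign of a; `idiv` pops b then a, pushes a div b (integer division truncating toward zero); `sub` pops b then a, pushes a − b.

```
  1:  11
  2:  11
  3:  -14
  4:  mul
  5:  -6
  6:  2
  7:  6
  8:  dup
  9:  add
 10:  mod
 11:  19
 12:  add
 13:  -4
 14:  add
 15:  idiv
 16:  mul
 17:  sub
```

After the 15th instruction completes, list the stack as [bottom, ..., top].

11   -> 11
11   -> 11 11
-14  -> 11 11 -14
mul  -> 11 -154
-6   -> 11 -154 -6
2    -> 11 -154 -6 2
6    -> 11 -154 -6 2 6
dup  -> 11 -154 -6 2 6 6
add  -> 11 -154 -6 2 12
mod  -> 11 -154 -6 2
19   -> 11 -154 -6 2 19
add  -> 11 -154 -6 21
-4   -> 11 -154 -6 21 -4
add  -> 11 -154 -6 17
idiv -> 11 -154 0

[11, -154, 0]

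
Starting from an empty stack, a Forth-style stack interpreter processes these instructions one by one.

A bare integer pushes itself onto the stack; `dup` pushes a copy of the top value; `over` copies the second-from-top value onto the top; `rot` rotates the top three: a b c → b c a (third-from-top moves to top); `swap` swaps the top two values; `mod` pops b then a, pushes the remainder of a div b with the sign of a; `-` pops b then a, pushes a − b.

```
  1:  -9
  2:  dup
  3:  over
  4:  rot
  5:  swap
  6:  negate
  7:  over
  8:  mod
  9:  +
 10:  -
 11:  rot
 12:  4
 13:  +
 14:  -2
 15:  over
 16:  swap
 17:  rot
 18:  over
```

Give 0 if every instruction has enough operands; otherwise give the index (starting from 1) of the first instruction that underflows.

-9     : [-9]
dup    : [-9, -9]
over   : [-9, -9, -9]
rot    : [-9, -9, -9]
swap   : [-9, -9, -9]
negate : [-9, -9, 9]
over   : [-9, -9, 9, -9]
mod    : [-9, -9, 0]
+      : [-9, -9]
-      : [0]
rot  — needs 3 operands, stack has 1 → underflow

11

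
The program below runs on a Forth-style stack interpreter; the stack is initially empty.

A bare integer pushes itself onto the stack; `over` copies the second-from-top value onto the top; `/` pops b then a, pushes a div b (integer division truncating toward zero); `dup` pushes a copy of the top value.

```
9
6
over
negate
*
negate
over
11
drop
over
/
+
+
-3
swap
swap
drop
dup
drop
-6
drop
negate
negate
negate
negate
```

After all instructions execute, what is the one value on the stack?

9      : [9]
6      : [9, 6]
over   : [9, 6, 9]
negate : [9, 6, -9]
*      : [9, -54]
negate : [9, 54]
over   : [9, 54, 9]
11     : [9, 54, 9, 11]
drop   : [9, 54, 9]
over   : [9, 54, 9, 54]
/      : [9, 54, 0]
+      : [9, 54]
+      : [63]
-3     : [63, -3]
swap   : [-3, 63]
swap   : [63, -3]
drop   : [63]
dup    : [63, 63]
drop   : [63]
-6     : [63, -6]
drop   : [63]
negate : [-63]
negate : [63]
negate : [-63]
negate : [63]

63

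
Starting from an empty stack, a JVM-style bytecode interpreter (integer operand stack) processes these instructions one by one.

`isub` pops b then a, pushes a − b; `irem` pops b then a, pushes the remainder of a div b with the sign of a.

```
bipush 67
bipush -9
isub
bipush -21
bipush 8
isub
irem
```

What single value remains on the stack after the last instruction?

bipush 67  -> [67]
bipush -9  -> [67, -9]
isub       -> [76]
bipush -21 -> [76, -21]
bipush 8   -> [76, -21, 8]
isub       -> [76, -29]
irem       -> [18]

18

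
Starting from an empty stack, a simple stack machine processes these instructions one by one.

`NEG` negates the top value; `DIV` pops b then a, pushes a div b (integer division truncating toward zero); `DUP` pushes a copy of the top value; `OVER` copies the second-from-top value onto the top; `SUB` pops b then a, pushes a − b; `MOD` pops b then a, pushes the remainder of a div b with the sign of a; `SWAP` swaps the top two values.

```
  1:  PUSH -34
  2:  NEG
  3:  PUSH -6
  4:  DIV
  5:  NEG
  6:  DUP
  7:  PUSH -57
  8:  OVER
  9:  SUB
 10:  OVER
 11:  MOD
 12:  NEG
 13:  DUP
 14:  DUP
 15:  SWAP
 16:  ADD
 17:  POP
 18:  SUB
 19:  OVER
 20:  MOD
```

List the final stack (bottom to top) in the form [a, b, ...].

PUSH -34 -> [-34]
NEG      -> [34]
PUSH -6  -> [34, -6]
DIV      -> [-5]
NEG      -> [5]
DUP      -> [5, 5]
PUSH -57 -> [5, 5, -57]
OVER     -> [5, 5, -57, 5]
SUB      -> [5, 5, -62]
OVER     -> [5, 5, -62, 5]
MOD      -> [5, 5, -2]
NEG      -> [5, 5, 2]
DUP      -> [5, 5, 2, 2]
DUP      -> [5, 5, 2, 2, 2]
SWAP     -> [5, 5, 2, 2, 2]
ADD      -> [5, 5, 2, 4]
POP      -> [5, 5, 2]
SUB      -> [5, 3]
OVER     -> [5, 3, 5]
MOD      -> [5, 3]

[5, 3]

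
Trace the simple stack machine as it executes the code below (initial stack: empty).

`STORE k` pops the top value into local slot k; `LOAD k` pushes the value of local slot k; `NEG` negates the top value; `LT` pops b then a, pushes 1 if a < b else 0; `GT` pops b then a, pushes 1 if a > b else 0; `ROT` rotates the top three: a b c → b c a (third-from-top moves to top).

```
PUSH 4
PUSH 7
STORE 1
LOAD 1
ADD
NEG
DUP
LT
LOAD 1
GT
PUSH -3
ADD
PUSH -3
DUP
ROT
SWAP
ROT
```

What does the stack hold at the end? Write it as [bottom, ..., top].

[-3, -3, -3]

PUSH 4  -> 4
PUSH 7  -> 4 7
STORE 1 -> 4
LOAD 1  -> 4 7
ADD     -> 11
NEG     -> -11
DUP     -> -11 -11
LT      -> 0
LOAD 1  -> 0 7
GT      -> 0
PUSH -3 -> 0 -3
ADD     -> -3
PUSH -3 -> -3 -3
DUP     -> -3 -3 -3
ROT     -> -3 -3 -3
SWAP    -> -3 -3 -3
ROT     -> -3 -3 -3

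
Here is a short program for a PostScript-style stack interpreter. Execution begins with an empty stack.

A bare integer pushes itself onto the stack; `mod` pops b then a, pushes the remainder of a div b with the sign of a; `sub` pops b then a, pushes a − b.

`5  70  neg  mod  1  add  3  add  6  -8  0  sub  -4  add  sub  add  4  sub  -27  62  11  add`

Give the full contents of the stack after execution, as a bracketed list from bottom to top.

[23, -27, 73]

5   : [5]
70  : [5, 70]
neg : [5, -70]
mod : [5]
1   : [5, 1]
add : [6]
3   : [6, 3]
add : [9]
6   : [9, 6]
-8  : [9, 6, -8]
0   : [9, 6, -8, 0]
sub : [9, 6, -8]
-4  : [9, 6, -8, -4]
add : [9, 6, -12]
sub : [9, 18]
add : [27]
4   : [27, 4]
sub : [23]
-27 : [23, -27]
62  : [23, -27, 62]
11  : [23, -27, 62, 11]
add : [23, -27, 73]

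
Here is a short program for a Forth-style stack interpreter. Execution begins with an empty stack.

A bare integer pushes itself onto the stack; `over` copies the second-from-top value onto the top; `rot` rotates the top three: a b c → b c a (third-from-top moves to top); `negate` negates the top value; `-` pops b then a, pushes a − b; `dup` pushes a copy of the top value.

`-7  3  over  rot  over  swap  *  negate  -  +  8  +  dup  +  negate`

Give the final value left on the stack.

-7     → -7
3      → -7 3
over   → -7 3 -7
rot    → 3 -7 -7
over   → 3 -7 -7 -7
swap   → 3 -7 -7 -7
*      → 3 -7 49
negate → 3 -7 -49
-      → 3 42
+      → 45
8      → 45 8
+      → 53
dup    → 53 53
+      → 106
negate → -106

-106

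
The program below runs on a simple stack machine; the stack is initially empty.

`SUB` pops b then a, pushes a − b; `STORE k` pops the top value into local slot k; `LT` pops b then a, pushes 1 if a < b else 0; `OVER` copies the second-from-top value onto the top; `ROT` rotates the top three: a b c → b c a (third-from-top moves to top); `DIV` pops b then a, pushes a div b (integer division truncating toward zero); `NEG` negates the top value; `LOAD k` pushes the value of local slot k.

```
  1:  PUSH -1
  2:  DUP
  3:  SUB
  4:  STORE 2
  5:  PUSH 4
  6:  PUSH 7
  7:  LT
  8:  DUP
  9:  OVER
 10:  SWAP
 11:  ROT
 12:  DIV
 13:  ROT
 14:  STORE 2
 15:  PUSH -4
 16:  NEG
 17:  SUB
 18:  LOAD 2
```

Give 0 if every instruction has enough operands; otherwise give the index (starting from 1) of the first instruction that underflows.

13

PUSH -1  [-1]
DUP      [-1, -1]
SUB      [0]
STORE 2  []
PUSH 4   [4]
PUSH 7   [4, 7]
LT       [1]
DUP      [1, 1]
OVER     [1, 1, 1]
SWAP     [1, 1, 1]
ROT      [1, 1, 1]
DIV      [1, 1]
ROT  — needs 3 operands, stack has 2 → underflow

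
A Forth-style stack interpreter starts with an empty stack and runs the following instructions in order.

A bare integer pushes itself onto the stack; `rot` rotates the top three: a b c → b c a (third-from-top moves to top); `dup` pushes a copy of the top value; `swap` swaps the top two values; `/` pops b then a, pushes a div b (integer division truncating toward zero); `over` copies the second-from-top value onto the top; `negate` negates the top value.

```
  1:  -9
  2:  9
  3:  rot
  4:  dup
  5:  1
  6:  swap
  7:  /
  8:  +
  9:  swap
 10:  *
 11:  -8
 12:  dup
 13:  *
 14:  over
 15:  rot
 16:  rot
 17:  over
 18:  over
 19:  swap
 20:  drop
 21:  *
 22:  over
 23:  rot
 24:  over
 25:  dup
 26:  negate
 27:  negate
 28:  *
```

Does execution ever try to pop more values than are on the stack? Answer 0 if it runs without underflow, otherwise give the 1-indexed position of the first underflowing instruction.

3

-9 → [-9]
9  → [-9, 9]
rot  — needs 3 operands, stack has 2 → underflow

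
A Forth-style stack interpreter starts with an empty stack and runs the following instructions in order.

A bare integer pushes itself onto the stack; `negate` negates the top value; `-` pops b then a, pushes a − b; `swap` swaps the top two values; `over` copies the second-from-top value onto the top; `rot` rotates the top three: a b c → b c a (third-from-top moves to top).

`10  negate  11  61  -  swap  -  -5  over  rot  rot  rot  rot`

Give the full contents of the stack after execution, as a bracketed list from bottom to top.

10     → [10]
negate → [-10]
11     → [-10, 11]
61     → [-10, 11, 61]
-      → [-10, -50]
swap   → [-50, -10]
-      → [-40]
-5     → [-40, -5]
over   → [-40, -5, -40]
rot    → [-5, -40, -40]
rot    → [-40, -40, -5]
rot    → [-40, -5, -40]
rot    → [-5, -40, -40]

[-5, -40, -40]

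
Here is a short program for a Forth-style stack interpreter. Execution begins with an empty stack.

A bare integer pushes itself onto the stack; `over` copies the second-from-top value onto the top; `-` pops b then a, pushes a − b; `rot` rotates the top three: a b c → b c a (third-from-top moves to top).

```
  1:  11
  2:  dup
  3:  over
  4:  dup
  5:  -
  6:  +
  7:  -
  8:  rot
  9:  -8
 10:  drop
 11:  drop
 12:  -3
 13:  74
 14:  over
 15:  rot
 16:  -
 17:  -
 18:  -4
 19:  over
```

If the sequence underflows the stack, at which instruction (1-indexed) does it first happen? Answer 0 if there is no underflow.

11   -> [11]
dup  -> [11, 11]
over -> [11, 11, 11]
dup  -> [11, 11, 11, 11]
-    -> [11, 11, 0]
+    -> [11, 11]
-    -> [0]
rot  — needs 3 operands, stack has 1 → underflow

8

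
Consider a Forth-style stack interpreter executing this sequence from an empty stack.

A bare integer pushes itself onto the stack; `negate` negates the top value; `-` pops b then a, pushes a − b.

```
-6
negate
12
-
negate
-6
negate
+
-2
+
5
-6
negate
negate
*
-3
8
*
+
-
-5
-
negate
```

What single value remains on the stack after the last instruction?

-69

-6      -6
negate  6
12      6 12
-       -6
negate  6
-6      6 -6
negate  6 6
+       12
-2      12 -2
+       10
5       10 5
-6      10 5 -6
negate  10 5 6
negate  10 5 -6
*       10 -30
-3      10 -30 -3
8       10 -30 -3 8
*       10 -30 -24
+       10 -54
-       64
-5      64 -5
-       69
negate  -69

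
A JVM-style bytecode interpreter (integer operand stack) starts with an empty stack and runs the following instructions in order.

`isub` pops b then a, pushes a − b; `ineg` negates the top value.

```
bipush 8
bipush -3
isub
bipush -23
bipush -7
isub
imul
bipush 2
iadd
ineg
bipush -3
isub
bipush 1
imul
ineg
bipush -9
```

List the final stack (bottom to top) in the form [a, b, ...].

bipush 8   → 8
bipush -3  → 8 -3
isub       → 11
bipush -23 → 11 -23
bipush -7  → 11 -23 -7
isub       → 11 -16
imul       → -176
bipush 2   → -176 2
iadd       → -174
ineg       → 174
bipush -3  → 174 -3
isub       → 177
bipush 1   → 177 1
imul       → 177
ineg       → -177
bipush -9  → -177 -9

[-177, -9]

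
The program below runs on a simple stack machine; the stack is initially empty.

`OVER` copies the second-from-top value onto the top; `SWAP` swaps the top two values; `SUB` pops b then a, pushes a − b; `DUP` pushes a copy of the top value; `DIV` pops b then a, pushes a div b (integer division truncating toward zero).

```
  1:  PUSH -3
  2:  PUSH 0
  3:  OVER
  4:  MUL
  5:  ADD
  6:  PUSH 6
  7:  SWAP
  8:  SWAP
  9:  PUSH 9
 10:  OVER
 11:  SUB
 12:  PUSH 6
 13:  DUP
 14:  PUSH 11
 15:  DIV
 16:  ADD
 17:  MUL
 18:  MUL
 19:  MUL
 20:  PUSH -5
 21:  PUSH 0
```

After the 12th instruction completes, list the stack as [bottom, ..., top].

[-3, 6, 3, 6]

PUSH -3 -> [-3]
PUSH 0  -> [-3, 0]
OVER    -> [-3, 0, -3]
MUL     -> [-3, 0]
ADD     -> [-3]
PUSH 6  -> [-3, 6]
SWAP    -> [6, -3]
SWAP    -> [-3, 6]
PUSH 9  -> [-3, 6, 9]
OVER    -> [-3, 6, 9, 6]
SUB     -> [-3, 6, 3]
PUSH 6  -> [-3, 6, 3, 6]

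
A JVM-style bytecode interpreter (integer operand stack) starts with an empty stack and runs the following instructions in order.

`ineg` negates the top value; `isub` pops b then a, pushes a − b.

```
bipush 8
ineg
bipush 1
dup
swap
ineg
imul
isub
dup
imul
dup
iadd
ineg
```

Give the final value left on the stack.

bipush 8  [8]
ineg      [-8]
bipush 1  [-8, 1]
dup       [-8, 1, 1]
swap      [-8, 1, 1]
ineg      [-8, 1, -1]
imul      [-8, -1]
isub      [-7]
dup       [-7, -7]
imul      [49]
dup       [49, 49]
iadd      [98]
ineg      [-98]

-98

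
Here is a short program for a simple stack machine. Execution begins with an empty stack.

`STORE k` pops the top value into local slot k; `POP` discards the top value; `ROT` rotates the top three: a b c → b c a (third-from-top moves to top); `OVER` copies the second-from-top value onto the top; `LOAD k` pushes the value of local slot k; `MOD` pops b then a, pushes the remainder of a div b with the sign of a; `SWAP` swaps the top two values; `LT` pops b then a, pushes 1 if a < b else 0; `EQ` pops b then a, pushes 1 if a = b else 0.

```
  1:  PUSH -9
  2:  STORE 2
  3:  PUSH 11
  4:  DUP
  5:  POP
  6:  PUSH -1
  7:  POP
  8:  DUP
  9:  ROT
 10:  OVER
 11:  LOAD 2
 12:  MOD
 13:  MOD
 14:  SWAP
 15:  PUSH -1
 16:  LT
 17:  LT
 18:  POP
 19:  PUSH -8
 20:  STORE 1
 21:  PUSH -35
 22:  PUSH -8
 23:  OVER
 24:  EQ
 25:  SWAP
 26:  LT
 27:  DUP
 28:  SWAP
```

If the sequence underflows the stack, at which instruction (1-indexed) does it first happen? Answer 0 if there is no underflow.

9

PUSH -9 -> -9
STORE 2 -> (empty)
PUSH 11 -> 11
DUP     -> 11 11
POP     -> 11
PUSH -1 -> 11 -1
POP     -> 11
DUP     -> 11 11
ROT  — needs 3 operands, stack has 2 → underflow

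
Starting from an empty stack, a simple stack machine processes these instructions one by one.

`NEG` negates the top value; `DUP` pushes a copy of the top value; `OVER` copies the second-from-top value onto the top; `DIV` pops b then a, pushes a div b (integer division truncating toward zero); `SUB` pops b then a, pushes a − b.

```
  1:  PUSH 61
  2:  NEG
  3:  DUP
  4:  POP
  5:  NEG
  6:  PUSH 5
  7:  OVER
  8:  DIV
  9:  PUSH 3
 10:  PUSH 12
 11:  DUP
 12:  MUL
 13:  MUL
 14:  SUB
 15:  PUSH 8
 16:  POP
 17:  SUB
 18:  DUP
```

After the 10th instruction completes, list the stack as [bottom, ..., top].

PUSH 61 -> 61
NEG     -> -61
DUP     -> -61 -61
POP     -> -61
NEG     -> 61
PUSH 5  -> 61 5
OVER    -> 61 5 61
DIV     -> 61 0
PUSH 3  -> 61 0 3
PUSH 12 -> 61 0 3 12

[61, 0, 3, 12]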